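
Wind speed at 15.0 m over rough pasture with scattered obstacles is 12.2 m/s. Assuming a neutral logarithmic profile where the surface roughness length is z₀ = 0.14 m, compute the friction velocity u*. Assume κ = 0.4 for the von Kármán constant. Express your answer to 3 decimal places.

u* ≈ 1.044 m/s

Log law: V(z) = (u*/κ) · ln(z/z₀) ⇒ u* = κ · V / ln(z/z₀)
u* = 0.4 × 12.2 / ln(15.0/0.14) = 0.4 × 12.2 / 4.6742
   = 4.8800 / 4.6742 = 1.0440 m/s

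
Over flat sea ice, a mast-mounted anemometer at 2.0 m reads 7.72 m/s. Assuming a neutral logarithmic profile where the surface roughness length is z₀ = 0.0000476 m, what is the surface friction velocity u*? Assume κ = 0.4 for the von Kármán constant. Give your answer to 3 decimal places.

u* ≈ 0.290 m/s

Log law: V(z) = (u*/κ) · ln(z/z₀) ⇒ u* = κ · V / ln(z/z₀)
u* = 0.4 × 7.72 / ln(2.0/0.0000476) = 0.4 × 7.72 / 10.6458
   = 3.0880 / 10.6458 = 0.2901 m/s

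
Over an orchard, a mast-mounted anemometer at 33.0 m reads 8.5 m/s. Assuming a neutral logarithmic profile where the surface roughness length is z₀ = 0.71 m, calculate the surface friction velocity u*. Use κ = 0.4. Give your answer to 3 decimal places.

u* ≈ 0.886 m/s

Log law: V(z) = (u*/κ) · ln(z/z₀) ⇒ u* = κ · V / ln(z/z₀)
u* = 0.4 × 8.5 / ln(33.0/0.71) = 0.4 × 8.5 / 3.8390
   = 3.4000 / 3.8390 = 0.8856 m/s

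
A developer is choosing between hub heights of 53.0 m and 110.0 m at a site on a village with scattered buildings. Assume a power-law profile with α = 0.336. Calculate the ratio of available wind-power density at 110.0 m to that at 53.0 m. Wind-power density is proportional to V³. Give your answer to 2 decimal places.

Speed ratio: V_B/V_A = (z_B/z_A)^α = (110.0/53.0)^0.336 = (2.0755)^0.336 = 1.27806
Power-density ratio: P_B/P_A = (V_B/V_A)³ = (1.27806)³ = 2.08763

2.09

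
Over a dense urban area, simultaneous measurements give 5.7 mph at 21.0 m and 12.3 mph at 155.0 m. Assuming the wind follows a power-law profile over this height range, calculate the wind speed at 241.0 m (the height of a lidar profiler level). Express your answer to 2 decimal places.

14.58 mph

First find α: α = ln(V₂/V₁)/ln(z₂/z₁) = ln(12.3/5.7)/ln(155.0/21.0) = 0.76913/1.99890 = 0.3848
Extrapolate from 155.0 m to 241.0 m: V₃ = 12.3 × (241.0/155.0)^0.3848 = 12.3 × 1.1851 = 14.5768 mph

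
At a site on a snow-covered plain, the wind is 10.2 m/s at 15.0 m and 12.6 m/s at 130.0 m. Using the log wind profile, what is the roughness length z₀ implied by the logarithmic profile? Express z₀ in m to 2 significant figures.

Log law: V(z) ∝ ln(z/z₀). With r = V₁/V₂ = 10.2/12.6 = 0.80952,
r · ln(z₂/z₀) = ln(z₁/z₀) ⇒ ln z₀ = (ln z₁ − r·ln z₂)/(1 − r)
ln z₀ = (2.70805 − 0.80952×4.86753) / 0.19048 = -6.4698
z₀ = exp(-6.4698) = 0.001550 m

z₀ ≈ 0.0015 m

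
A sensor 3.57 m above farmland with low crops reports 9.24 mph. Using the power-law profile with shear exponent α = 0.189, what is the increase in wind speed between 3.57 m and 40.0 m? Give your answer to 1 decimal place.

5.3 mph

Power law: V₂ = V₁ · (z₂/z₁)^α = 9.24 × (11.2045)^0.189 = 14.5884 mph
ΔV = 14.5884 − 9.24 = 5.3484 mph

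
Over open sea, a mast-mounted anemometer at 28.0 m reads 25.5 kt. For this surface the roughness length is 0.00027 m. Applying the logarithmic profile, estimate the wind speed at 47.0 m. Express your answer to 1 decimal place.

26.6 kt

Log law: V(z) ∝ ln(z/z₀), so V₂/V₁ = ln(z₂/z₀) / ln(z₁/z₀).
ln(47.0/0.00027) = 12.0672, ln(28.0/0.00027) = 11.5493
V₂ = 25.5 × 12.0672/11.5493 = 25.5 × 1.0448 = 26.6436 kt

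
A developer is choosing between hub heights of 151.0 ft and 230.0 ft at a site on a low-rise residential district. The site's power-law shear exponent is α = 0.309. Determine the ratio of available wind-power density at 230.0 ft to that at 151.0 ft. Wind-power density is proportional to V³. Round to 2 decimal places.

Speed ratio: V_B/V_A = (z_B/z_A)^α = (230.0/151.0)^0.309 = (1.5232)^0.309 = 1.13886
Power-density ratio: P_B/P_A = (V_B/V_A)³ = (1.13886)³ = 1.47710

1.48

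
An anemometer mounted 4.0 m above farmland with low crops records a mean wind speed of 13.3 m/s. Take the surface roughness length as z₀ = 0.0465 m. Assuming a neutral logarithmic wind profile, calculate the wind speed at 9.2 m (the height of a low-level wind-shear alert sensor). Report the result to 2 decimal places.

Log law: V(z) ∝ ln(z/z₀), so V₂/V₁ = ln(z₂/z₀) / ln(z₁/z₀).
ln(9.2/0.0465) = 5.2875, ln(4.0/0.0465) = 4.4546
V₂ = 13.3 × 5.2875/4.4546 = 13.3 × 1.1870 = 15.7868 m/s

15.79 m/s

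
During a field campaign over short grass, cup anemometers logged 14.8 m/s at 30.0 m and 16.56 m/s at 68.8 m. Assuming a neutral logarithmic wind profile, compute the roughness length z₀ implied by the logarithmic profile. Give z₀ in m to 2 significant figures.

z₀ ≈ 0.028 m

Log law: V(z) ∝ ln(z/z₀). With r = V₁/V₂ = 14.8/16.56 = 0.89372,
r · ln(z₂/z₀) = ln(z₁/z₀) ⇒ ln z₀ = (ln z₁ − r·ln z₂)/(1 − r)
ln z₀ = (3.40120 − 0.89372×4.23120) / 0.10628 = -3.5784
z₀ = exp(-3.5784) = 0.02792 m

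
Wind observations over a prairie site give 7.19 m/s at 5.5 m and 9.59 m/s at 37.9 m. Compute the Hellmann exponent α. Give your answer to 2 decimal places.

α ≈ 0.15

Power law: V₂/V₁ = (z₂/z₁)^α ⇒ α = ln(V₂/V₁) / ln(z₂/z₁)
α = ln(9.59/7.19) / ln(37.9/5.5) = ln(1.3338) / ln(6.8909)
  = 0.28803 / 1.93020 = 0.14922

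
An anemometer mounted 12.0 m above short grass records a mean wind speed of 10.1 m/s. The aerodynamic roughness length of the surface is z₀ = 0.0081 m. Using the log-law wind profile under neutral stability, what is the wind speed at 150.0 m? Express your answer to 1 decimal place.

Log law: V(z) ∝ ln(z/z₀), so V₂/V₁ = ln(z₂/z₀) / ln(z₁/z₀).
ln(150.0/0.0081) = 9.8265, ln(12.0/0.0081) = 7.3008
V₂ = 10.1 × 9.8265/7.3008 = 10.1 × 1.3460 = 13.5941 m/s

13.6 m/s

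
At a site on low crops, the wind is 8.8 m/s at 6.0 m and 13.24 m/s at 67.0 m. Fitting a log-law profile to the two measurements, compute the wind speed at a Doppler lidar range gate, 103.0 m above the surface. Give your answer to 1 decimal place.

14.0 m/s

Log law: V ∝ ln(z/z₀). From the pair, with r = V₁/V₂ = 0.66465,
ln z₀ = (ln z₁ − r·ln z₂)/(1 − r) = (1.7918 − 0.66465×4.2047)/0.33535 = -2.9906 → z₀ = 0.05026 m
V₃ = V₁ · ln(z₃/z₀)/ln(z₁/z₀) = 8.8 × 7.6254/4.7824 = 14.0313 m/s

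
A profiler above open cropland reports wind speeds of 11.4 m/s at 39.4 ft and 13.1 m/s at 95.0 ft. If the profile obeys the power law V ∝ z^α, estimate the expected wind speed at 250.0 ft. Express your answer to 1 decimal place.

First find α: α = ln(V₂/V₁)/ln(z₂/z₁) = ln(13.1/11.4)/ln(95.0/39.4) = 0.13900/0.88011 = 0.1579
Extrapolate from 95.0 ft to 250.0 ft: V₃ = 13.1 × (250.0/95.0)^0.1579 = 13.1 × 1.1651 = 15.2629 m/s

15.3 m/s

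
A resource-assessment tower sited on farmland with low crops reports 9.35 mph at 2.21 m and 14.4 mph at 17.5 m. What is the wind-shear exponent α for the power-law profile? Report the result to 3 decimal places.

Power law: V₂/V₁ = (z₂/z₁)^α ⇒ α = ln(V₂/V₁) / ln(z₂/z₁)
α = ln(14.4/9.35) / ln(17.5/2.21) = ln(1.5401) / ln(7.9186)
  = 0.43185 / 2.06921 = 0.20870

α ≈ 0.209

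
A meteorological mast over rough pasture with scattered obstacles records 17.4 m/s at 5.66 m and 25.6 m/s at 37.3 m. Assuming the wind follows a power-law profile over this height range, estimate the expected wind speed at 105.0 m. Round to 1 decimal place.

First find α: α = ln(V₂/V₁)/ln(z₂/z₁) = ln(25.6/17.4)/ln(37.3/5.66) = 0.38612/1.88557 = 0.2048
Extrapolate from 37.3 m to 105.0 m: V₃ = 25.6 × (105.0/37.3)^0.2048 = 25.6 × 1.2361 = 31.6434 m/s

31.6 m/s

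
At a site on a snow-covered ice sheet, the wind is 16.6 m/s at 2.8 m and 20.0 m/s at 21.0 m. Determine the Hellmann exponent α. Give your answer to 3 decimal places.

Power law: V₂/V₁ = (z₂/z₁)^α ⇒ α = ln(V₂/V₁) / ln(z₂/z₁)
α = ln(20.0/16.6) / ln(21.0/2.8) = ln(1.2048) / ln(7.5000)
  = 0.18633 / 2.01490 = 0.09248

α ≈ 0.092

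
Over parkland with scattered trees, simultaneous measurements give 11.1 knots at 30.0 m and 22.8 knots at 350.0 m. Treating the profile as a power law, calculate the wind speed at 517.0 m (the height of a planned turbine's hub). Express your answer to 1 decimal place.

First find α: α = ln(V₂/V₁)/ln(z₂/z₁) = ln(22.8/11.1)/ln(350.0/30.0) = 0.71982/2.45674 = 0.2930
Extrapolate from 350.0 m to 517.0 m: V₃ = 22.8 × (517.0/350.0)^0.2930 = 22.8 × 1.1211 = 25.5608 knots

25.6 knots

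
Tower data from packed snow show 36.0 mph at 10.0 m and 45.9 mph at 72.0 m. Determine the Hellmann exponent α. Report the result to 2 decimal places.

α ≈ 0.12

Power law: V₂/V₁ = (z₂/z₁)^α ⇒ α = ln(V₂/V₁) / ln(z₂/z₁)
α = ln(45.9/36.0) / ln(72.0/10.0) = ln(1.2750) / ln(7.2000)
  = 0.24295 / 1.97408 = 0.12307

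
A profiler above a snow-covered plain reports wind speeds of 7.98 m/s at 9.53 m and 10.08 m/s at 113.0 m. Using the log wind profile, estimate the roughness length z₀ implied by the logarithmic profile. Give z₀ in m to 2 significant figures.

Log law: V(z) ∝ ln(z/z₀). With r = V₁/V₂ = 7.98/10.08 = 0.79167,
r · ln(z₂/z₀) = ln(z₁/z₀) ⇒ ln z₀ = (ln z₁ − r·ln z₂)/(1 − r)
ln z₀ = (2.25444 − 0.79167×4.72739) / 0.20833 = -7.1427
z₀ = exp(-7.1427) = 0.0007906 m

z₀ ≈ 0.00079 m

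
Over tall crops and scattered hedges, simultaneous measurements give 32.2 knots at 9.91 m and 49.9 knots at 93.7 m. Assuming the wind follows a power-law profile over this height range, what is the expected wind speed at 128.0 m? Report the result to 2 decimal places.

53.03 knots

First find α: α = ln(V₂/V₁)/ln(z₂/z₁) = ln(49.9/32.2)/ln(93.7/9.91) = 0.43805/2.24655 = 0.1950
Extrapolate from 93.7 m to 128.0 m: V₃ = 49.9 × (128.0/93.7)^0.1950 = 49.9 × 1.0627 = 53.0293 knots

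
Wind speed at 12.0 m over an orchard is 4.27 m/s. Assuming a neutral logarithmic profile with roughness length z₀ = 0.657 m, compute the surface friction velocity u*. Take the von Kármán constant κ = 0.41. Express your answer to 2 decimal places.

Log law: V(z) = (u*/κ) · ln(z/z₀) ⇒ u* = κ · V / ln(z/z₀)
u* = 0.41 × 4.27 / ln(12.0/0.657) = 0.41 × 4.27 / 2.9050
   = 1.7507 / 2.9050 = 0.6027 m/s

u* ≈ 0.60 m/s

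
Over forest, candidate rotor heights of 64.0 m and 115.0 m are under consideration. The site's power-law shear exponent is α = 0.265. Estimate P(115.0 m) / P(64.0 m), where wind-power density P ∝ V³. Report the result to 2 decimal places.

1.59

Speed ratio: V_B/V_A = (z_B/z_A)^α = (115.0/64.0)^0.265 = (1.7969)^0.265 = 1.16801
Power-density ratio: P_B/P_A = (V_B/V_A)³ = (1.16801)³ = 1.59346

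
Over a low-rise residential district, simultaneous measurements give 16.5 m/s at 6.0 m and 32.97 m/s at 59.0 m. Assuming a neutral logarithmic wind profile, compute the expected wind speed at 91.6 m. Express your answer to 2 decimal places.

36.14 m/s

Log law: V ∝ ln(z/z₀). From the pair, with r = V₁/V₂ = 0.50045,
ln z₀ = (ln z₁ − r·ln z₂)/(1 − r) = (1.7918 − 0.50045×4.0775)/0.49955 = -0.4982 → z₀ = 0.6076 m
V₃ = V₁ · ln(z₃/z₀)/ln(z₁/z₀) = 16.5 × 5.0156/2.2899 = 36.1396 m/s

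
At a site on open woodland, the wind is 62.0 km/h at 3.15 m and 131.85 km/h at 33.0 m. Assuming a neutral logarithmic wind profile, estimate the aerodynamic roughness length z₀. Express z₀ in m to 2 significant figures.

z₀ ≈ 0.39 m

Log law: V(z) ∝ ln(z/z₀). With r = V₁/V₂ = 62.0/131.85 = 0.47023,
r · ln(z₂/z₀) = ln(z₁/z₀) ⇒ ln z₀ = (ln z₁ − r·ln z₂)/(1 − r)
ln z₀ = (1.14740 − 0.47023×3.49651) / 0.52977 = -0.9377
z₀ = exp(-0.9377) = 0.3915 m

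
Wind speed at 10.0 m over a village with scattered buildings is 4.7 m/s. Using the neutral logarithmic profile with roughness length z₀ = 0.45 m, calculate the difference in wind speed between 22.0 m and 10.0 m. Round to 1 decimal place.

Log law: V₂ = V₁ · ln(z₂/z₀)/ln(z₁/z₀) = 4.7 × 3.8896/3.1011 = 5.8950 m/s
ΔV = 5.8950 − 4.7 = 1.1950 m/s

1.2 m/s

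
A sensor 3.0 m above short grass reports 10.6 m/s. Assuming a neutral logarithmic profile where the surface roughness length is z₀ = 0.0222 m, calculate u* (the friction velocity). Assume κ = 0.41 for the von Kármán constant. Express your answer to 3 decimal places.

u* ≈ 0.886 m/s

Log law: V(z) = (u*/κ) · ln(z/z₀) ⇒ u* = κ · V / ln(z/z₀)
u* = 0.41 × 10.6 / ln(3.0/0.0222) = 0.41 × 10.6 / 4.9063
   = 4.3460 / 4.9063 = 0.8858 m/s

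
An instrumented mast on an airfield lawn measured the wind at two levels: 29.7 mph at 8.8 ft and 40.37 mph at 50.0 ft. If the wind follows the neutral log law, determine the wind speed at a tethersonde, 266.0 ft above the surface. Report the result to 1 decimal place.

Log law: V ∝ ln(z/z₀). From the pair, with r = V₁/V₂ = 0.73569,
ln z₀ = (ln z₁ − r·ln z₂)/(1 − r) = (2.1748 − 0.73569×3.9120)/0.26431 = -2.6610 → z₀ = 0.06988 ft
V₃ = V₁ · ln(z₃/z₀)/ln(z₁/z₀) = 29.7 × 8.2444/4.8357 = 50.6359 mph

50.6 mph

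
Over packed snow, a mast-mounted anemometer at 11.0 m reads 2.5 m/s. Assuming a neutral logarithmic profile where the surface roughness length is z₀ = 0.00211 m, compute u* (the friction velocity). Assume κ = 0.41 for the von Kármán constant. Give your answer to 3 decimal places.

Log law: V(z) = (u*/κ) · ln(z/z₀) ⇒ u* = κ · V / ln(z/z₀)
u* = 0.41 × 2.5 / ln(11.0/0.00211) = 0.41 × 2.5 / 8.5590
   = 1.0250 / 8.5590 = 0.1198 m/s

u* ≈ 0.120 m/s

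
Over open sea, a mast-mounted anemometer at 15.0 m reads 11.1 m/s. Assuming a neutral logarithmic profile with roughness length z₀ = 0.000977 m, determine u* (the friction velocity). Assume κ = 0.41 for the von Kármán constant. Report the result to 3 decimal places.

u* ≈ 0.472 m/s

Log law: V(z) = (u*/κ) · ln(z/z₀) ⇒ u* = κ · V / ln(z/z₀)
u* = 0.41 × 11.1 / ln(15.0/0.000977) = 0.41 × 11.1 / 9.6391
   = 4.5510 / 9.6391 = 0.4721 m/s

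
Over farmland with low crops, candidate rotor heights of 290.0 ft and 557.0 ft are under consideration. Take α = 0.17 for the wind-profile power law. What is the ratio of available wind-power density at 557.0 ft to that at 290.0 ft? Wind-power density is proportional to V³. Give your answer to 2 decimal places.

Speed ratio: V_B/V_A = (z_B/z_A)^α = (557.0/290.0)^0.17 = (1.9207)^0.17 = 1.11735
Power-density ratio: P_B/P_A = (V_B/V_A)³ = (1.11735)³ = 1.39496

1.39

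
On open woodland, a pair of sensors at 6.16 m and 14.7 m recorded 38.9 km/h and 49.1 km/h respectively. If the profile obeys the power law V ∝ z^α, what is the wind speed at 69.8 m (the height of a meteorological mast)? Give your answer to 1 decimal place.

First find α: α = ln(V₂/V₁)/ln(z₂/z₁) = ln(49.1/38.9)/ln(14.7/6.16) = 0.23286/0.86977 = 0.2677
Extrapolate from 14.7 m to 69.8 m: V₃ = 49.1 × (69.8/14.7)^0.2677 = 49.1 × 1.5175 = 74.5095 km/h

74.5 km/h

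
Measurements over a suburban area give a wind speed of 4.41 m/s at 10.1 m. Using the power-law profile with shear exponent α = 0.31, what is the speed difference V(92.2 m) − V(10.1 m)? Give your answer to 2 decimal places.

4.34 m/s

Power law: V₂ = V₁ · (z₂/z₁)^α = 4.41 × (9.1287)^0.31 = 8.7532 m/s
ΔV = 8.7532 − 4.41 = 4.3432 m/s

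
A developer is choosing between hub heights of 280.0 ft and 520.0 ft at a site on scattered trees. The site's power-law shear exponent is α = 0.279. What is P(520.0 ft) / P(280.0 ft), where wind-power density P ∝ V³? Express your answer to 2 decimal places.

Speed ratio: V_B/V_A = (z_B/z_A)^α = (520.0/280.0)^0.279 = (1.8571)^0.279 = 1.18852
Power-density ratio: P_B/P_A = (V_B/V_A)³ = (1.18852)³ = 1.67889

1.68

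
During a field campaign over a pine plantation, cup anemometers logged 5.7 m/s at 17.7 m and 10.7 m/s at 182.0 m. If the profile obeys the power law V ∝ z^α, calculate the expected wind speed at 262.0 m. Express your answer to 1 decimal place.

11.8 m/s

First find α: α = ln(V₂/V₁)/ln(z₂/z₁) = ln(10.7/5.7)/ln(182.0/17.7) = 0.62978/2.33044 = 0.2702
Extrapolate from 182.0 m to 262.0 m: V₃ = 10.7 × (262.0/182.0)^0.2702 = 10.7 × 1.1035 = 11.8071 m/s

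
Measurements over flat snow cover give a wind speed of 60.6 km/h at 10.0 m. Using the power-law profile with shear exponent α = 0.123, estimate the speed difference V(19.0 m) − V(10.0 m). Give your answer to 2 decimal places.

4.98 km/h

Power law: V₂ = V₁ · (z₂/z₁)^α = 60.6 × (1.9000)^0.123 = 65.5782 km/h
ΔV = 65.5782 − 60.6 = 4.9782 km/h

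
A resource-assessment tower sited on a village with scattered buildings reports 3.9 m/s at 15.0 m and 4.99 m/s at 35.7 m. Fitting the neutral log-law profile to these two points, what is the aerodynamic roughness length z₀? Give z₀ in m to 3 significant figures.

Log law: V(z) ∝ ln(z/z₀). With r = V₁/V₂ = 3.9/4.99 = 0.78156,
r · ln(z₂/z₀) = ln(z₁/z₀) ⇒ ln z₀ = (ln z₁ − r·ln z₂)/(1 − r)
ln z₀ = (2.70805 − 0.78156×3.57515) / 0.21844 = -0.3944
z₀ = exp(-0.3944) = 0.6741 m

z₀ ≈ 0.674 m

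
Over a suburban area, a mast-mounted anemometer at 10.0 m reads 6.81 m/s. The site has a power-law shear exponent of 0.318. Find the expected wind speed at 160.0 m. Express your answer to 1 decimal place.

16.4 m/s

Power-law profile: V₂ = V₁ · (z₂/z₁)^α
V₂ = 6.81 × (160.0/10.0)^0.318 = 6.81 × (16.0000)^0.318
    = 6.81 × 2.4150 = 16.4459 m/s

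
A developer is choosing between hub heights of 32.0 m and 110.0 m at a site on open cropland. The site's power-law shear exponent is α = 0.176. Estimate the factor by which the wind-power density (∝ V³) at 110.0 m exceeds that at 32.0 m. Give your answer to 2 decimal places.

1.92

Speed ratio: V_B/V_A = (z_B/z_A)^α = (110.0/32.0)^0.176 = (3.4375)^0.176 = 1.24274
Power-density ratio: P_B/P_A = (V_B/V_A)³ = (1.24274)³ = 1.91927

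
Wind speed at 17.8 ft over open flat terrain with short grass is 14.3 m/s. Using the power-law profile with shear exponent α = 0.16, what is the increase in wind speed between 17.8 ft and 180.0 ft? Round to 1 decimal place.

6.4 m/s

Power law: V₂ = V₁ · (z₂/z₁)^α = 14.3 × (10.1124)^0.16 = 20.7068 m/s
ΔV = 20.7068 − 14.3 = 6.4068 m/s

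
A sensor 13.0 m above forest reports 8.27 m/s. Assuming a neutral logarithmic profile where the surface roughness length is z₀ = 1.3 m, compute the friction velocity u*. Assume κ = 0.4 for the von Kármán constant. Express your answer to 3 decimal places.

u* ≈ 1.437 m/s

Log law: V(z) = (u*/κ) · ln(z/z₀) ⇒ u* = κ · V / ln(z/z₀)
u* = 0.4 × 8.27 / ln(13.0/1.3) = 0.4 × 8.27 / 2.3026
   = 3.3080 / 2.3026 = 1.4366 m/s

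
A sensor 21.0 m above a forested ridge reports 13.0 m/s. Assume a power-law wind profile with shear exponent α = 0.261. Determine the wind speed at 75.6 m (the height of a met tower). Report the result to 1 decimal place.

Power-law profile: V₂ = V₁ · (z₂/z₁)^α
V₂ = 13.0 × (75.6/21.0)^0.261 = 13.0 × (3.6000)^0.261
    = 13.0 × 1.3970 = 18.1609 m/s

18.2 m/s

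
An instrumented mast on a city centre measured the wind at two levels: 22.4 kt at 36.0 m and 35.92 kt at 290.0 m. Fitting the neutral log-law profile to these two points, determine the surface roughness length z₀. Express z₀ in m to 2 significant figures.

Log law: V(z) ∝ ln(z/z₀). With r = V₁/V₂ = 22.4/35.92 = 0.62361,
r · ln(z₂/z₀) = ln(z₁/z₀) ⇒ ln z₀ = (ln z₁ − r·ln z₂)/(1 − r)
ln z₀ = (3.58352 − 0.62361×5.66988) / 0.37639 = 0.1268
z₀ = exp(0.1268) = 1.135 m

z₀ ≈ 1.1 m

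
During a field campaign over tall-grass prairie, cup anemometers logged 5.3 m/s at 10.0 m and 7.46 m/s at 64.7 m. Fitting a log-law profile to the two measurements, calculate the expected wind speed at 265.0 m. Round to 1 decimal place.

9.1 m/s

Log law: V ∝ ln(z/z₀). From the pair, with r = V₁/V₂ = 0.71046,
ln z₀ = (ln z₁ − r·ln z₂)/(1 − r) = (2.3026 − 0.71046×4.1698)/0.28954 = -2.2789 → z₀ = 0.1024 m
V₃ = V₁ · ln(z₃/z₀)/ln(z₁/z₀) = 5.3 × 7.8586/4.5815 = 9.0911 m/s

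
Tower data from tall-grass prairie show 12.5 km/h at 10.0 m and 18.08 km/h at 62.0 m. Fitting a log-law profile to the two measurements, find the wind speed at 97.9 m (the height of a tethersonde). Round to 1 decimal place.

Log law: V ∝ ln(z/z₀). From the pair, with r = V₁/V₂ = 0.69137,
ln z₀ = (ln z₁ − r·ln z₂)/(1 − r) = (2.3026 − 0.69137×4.1271)/0.30863 = -1.7847 → z₀ = 0.1679 m
V₃ = V₁ · ln(z₃/z₀)/ln(z₁/z₀) = 12.5 × 6.3686/4.0873 = 19.4771 km/h

19.5 km/h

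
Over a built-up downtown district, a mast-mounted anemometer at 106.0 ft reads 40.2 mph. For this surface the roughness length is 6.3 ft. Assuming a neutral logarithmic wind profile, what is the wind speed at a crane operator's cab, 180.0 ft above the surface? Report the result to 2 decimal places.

47.74 mph

Log law: V(z) ∝ ln(z/z₀), so V₂/V₁ = ln(z₂/z₀) / ln(z₁/z₀).
ln(180.0/6.3) = 3.3524, ln(106.0/6.3) = 2.8229
V₂ = 40.2 × 3.3524/2.8229 = 40.2 × 1.1876 = 47.7407 mph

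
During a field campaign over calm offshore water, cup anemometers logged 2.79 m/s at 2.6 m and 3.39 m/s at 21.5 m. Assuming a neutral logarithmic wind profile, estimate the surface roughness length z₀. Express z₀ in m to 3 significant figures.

z₀ ≈ 0.000141 m

Log law: V(z) ∝ ln(z/z₀). With r = V₁/V₂ = 2.79/3.39 = 0.82301,
r · ln(z₂/z₀) = ln(z₁/z₀) ⇒ ln z₀ = (ln z₁ − r·ln z₂)/(1 − r)
ln z₀ = (0.95551 − 0.82301×3.06805) / 0.17699 = -8.8678
z₀ = exp(-8.8678) = 0.0001409 m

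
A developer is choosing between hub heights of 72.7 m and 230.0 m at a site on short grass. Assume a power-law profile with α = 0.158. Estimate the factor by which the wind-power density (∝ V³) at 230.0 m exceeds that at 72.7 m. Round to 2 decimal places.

1.73

Speed ratio: V_B/V_A = (z_B/z_A)^α = (230.0/72.7)^0.158 = (3.1637)^0.158 = 1.19958
Power-density ratio: P_B/P_A = (V_B/V_A)³ = (1.19958)³ = 1.72620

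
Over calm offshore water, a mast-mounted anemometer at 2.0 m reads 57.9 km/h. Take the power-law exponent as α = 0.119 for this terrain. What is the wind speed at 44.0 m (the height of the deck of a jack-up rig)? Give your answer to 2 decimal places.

Power-law profile: V₂ = V₁ · (z₂/z₁)^α
V₂ = 57.9 × (44.0/2.0)^0.119 = 57.9 × (22.0000)^0.119
    = 57.9 × 1.4446 = 83.6425 km/h

83.64 km/h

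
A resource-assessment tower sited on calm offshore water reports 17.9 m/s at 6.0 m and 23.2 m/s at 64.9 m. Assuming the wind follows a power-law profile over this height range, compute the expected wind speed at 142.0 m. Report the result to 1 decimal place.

25.3 m/s

First find α: α = ln(V₂/V₁)/ln(z₂/z₁) = ln(23.2/17.9)/ln(64.9/6.0) = 0.25935/2.38109 = 0.1089
Extrapolate from 64.9 m to 142.0 m: V₃ = 23.2 × (142.0/64.9)^0.1089 = 23.2 × 1.0890 = 25.2654 m/s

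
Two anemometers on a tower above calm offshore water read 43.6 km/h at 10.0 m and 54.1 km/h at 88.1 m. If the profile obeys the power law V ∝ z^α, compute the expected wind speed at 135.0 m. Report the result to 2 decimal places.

56.44 km/h

First find α: α = ln(V₂/V₁)/ln(z₂/z₁) = ln(54.1/43.6)/ln(88.1/10.0) = 0.21578/2.17589 = 0.0992
Extrapolate from 88.1 m to 135.0 m: V₃ = 54.1 × (135.0/88.1)^0.0992 = 54.1 × 1.0432 = 56.4389 km/h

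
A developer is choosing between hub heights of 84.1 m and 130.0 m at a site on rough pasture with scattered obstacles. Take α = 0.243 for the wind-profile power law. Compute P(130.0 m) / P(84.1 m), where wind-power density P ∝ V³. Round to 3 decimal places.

Speed ratio: V_B/V_A = (z_B/z_A)^α = (130.0/84.1)^0.243 = (1.5458)^0.243 = 1.11164
Power-density ratio: P_B/P_A = (V_B/V_A)³ = (1.11164)³ = 1.37369

1.374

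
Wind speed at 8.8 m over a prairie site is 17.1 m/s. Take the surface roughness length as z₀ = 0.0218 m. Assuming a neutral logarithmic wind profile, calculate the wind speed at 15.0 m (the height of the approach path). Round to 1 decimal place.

18.6 m/s

Log law: V(z) ∝ ln(z/z₀), so V₂/V₁ = ln(z₂/z₀) / ln(z₁/z₀).
ln(15.0/0.0218) = 6.5339, ln(8.8/0.0218) = 6.0006
V₂ = 17.1 × 6.5339/6.0006 = 17.1 × 1.0889 = 18.6197 m/s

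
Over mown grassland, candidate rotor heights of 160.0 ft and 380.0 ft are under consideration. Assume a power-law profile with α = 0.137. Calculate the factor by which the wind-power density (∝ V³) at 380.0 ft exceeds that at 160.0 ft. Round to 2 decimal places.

1.43

Speed ratio: V_B/V_A = (z_B/z_A)^α = (380.0/160.0)^0.137 = (2.3750)^0.137 = 1.12581
Power-density ratio: P_B/P_A = (V_B/V_A)³ = (1.12581)³ = 1.42691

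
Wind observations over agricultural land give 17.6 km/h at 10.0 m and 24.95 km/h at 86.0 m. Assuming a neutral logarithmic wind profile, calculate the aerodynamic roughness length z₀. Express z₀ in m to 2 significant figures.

Log law: V(z) ∝ ln(z/z₀). With r = V₁/V₂ = 17.6/24.95 = 0.70541,
r · ln(z₂/z₀) = ln(z₁/z₀) ⇒ ln z₀ = (ln z₁ − r·ln z₂)/(1 − r)
ln z₀ = (2.30259 − 0.70541×4.45435) / 0.29459 = -2.8499
z₀ = exp(-2.8499) = 0.05785 m

z₀ ≈ 0.058 m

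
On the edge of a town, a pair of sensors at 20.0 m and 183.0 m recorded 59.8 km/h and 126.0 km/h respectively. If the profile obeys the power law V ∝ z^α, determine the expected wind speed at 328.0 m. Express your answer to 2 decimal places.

First find α: α = ln(V₂/V₁)/ln(z₂/z₁) = ln(126.0/59.8)/ln(183.0/20.0) = 0.74528/2.21375 = 0.3367
Extrapolate from 183.0 m to 328.0 m: V₃ = 126.0 × (328.0/183.0)^0.3367 = 126.0 × 1.2171 = 153.3512 km/h

153.35 km/h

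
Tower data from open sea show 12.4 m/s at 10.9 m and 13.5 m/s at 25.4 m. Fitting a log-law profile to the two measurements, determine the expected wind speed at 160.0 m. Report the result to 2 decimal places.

Log law: V ∝ ln(z/z₀). From the pair, with r = V₁/V₂ = 0.91852,
ln z₀ = (ln z₁ − r·ln z₂)/(1 − r) = (2.3888 − 0.91852×3.2347)/0.08148 = -7.1478 → z₀ = 0.0007866 m
V₃ = V₁ · ln(z₃/z₀)/ln(z₁/z₀) = 12.4 × 12.2230/9.5366 = 15.8930 m/s

15.89 m/s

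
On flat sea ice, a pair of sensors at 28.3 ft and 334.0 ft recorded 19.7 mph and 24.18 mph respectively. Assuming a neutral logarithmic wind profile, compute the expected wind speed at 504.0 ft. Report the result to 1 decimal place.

Log law: V ∝ ln(z/z₀). From the pair, with r = V₁/V₂ = 0.81472,
ln z₀ = (ln z₁ − r·ln z₂)/(1 − r) = (3.3429 − 0.81472×5.8111)/0.18528 = -7.5110 → z₀ = 0.0005471 ft
V₃ = V₁ · ln(z₃/z₀)/ln(z₁/z₀) = 19.7 × 13.7335/10.8538 = 24.9268 mph

24.9 mph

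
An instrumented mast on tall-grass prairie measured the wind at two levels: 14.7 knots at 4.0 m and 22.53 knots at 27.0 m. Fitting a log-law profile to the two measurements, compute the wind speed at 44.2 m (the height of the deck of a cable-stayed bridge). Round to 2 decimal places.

Log law: V ∝ ln(z/z₀). From the pair, with r = V₁/V₂ = 0.65246,
ln z₀ = (ln z₁ − r·ln z₂)/(1 − r) = (1.3863 − 0.65246×3.2958)/0.34754 = -2.1987 → z₀ = 0.1110 m
V₃ = V₁ · ln(z₃/z₀)/ln(z₁/z₀) = 14.7 × 5.9874/3.5850 = 24.5511 knots

24.55 knots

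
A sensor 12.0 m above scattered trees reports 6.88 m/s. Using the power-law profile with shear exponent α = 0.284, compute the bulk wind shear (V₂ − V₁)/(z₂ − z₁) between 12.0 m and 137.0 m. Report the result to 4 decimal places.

Power law: V₂ = V₁ · (z₂/z₁)^α = 6.88 × (11.4167)^0.284 = 13.7382 m/s
ΔV/Δz = (13.7382 − 6.88)/(137.0 − 12.0) = 6.8582/125.0000 = 0.05487 m/s/m

0.0549 m/s/m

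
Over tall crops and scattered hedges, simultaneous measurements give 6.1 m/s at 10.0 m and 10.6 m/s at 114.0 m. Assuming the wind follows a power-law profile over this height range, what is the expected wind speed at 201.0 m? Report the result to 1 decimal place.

First find α: α = ln(V₂/V₁)/ln(z₂/z₁) = ln(10.6/6.1)/ln(114.0/10.0) = 0.55257/2.43361 = 0.2271
Extrapolate from 114.0 m to 201.0 m: V₃ = 10.6 × (201.0/114.0)^0.2271 = 10.6 × 1.1374 = 12.0567 m/s

12.1 m/s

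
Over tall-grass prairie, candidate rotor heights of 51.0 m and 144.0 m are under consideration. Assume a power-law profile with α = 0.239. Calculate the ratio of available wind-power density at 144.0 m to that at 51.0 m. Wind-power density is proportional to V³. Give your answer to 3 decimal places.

Speed ratio: V_B/V_A = (z_B/z_A)^α = (144.0/51.0)^0.239 = (2.8235)^0.239 = 1.28156
Power-density ratio: P_B/P_A = (V_B/V_A)³ = (1.28156)³ = 2.10484

2.105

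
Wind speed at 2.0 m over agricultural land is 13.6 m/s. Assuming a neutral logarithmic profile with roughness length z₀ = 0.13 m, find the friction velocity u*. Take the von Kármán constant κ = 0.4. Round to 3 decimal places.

u* ≈ 1.990 m/s

Log law: V(z) = (u*/κ) · ln(z/z₀) ⇒ u* = κ · V / ln(z/z₀)
u* = 0.4 × 13.6 / ln(2.0/0.13) = 0.4 × 13.6 / 2.7334
   = 5.4400 / 2.7334 = 1.9902 m/s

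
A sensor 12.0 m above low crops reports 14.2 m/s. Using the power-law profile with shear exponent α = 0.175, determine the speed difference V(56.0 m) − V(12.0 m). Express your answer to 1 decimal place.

Power law: V₂ = V₁ · (z₂/z₁)^α = 14.2 × (4.6667)^0.175 = 18.5936 m/s
ΔV = 18.5936 − 14.2 = 4.3936 m/s

4.4 m/s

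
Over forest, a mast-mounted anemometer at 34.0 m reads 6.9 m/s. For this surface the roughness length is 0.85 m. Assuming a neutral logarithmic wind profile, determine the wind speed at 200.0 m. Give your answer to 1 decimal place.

Log law: V(z) ∝ ln(z/z₀), so V₂/V₁ = ln(z₂/z₀) / ln(z₁/z₀).
ln(200.0/0.85) = 5.4608, ln(34.0/0.85) = 3.6889
V₂ = 6.9 × 5.4608/3.6889 = 6.9 × 1.4804 = 10.2144 m/s

10.2 m/s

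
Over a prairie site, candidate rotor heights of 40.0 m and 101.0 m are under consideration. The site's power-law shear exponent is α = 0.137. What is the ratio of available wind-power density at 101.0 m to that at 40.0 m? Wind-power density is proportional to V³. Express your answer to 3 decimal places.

1.463

Speed ratio: V_B/V_A = (z_B/z_A)^α = (101.0/40.0)^0.137 = (2.5250)^0.137 = 1.13530
Power-density ratio: P_B/P_A = (V_B/V_A)³ = (1.13530)³ = 1.46329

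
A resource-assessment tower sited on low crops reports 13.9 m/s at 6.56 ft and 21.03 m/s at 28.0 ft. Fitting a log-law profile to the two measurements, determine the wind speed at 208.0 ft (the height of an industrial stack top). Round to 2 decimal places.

Log law: V ∝ ln(z/z₀). From the pair, with r = V₁/V₂ = 0.66096,
ln z₀ = (ln z₁ − r·ln z₂)/(1 − r) = (1.8810 − 0.66096×3.3322)/0.33904 = -0.9482 → z₀ = 0.3875 ft
V₃ = V₁ · ln(z₃/z₀)/ln(z₁/z₀) = 13.9 × 6.2857/2.8292 = 30.8825 m/s

30.88 m/s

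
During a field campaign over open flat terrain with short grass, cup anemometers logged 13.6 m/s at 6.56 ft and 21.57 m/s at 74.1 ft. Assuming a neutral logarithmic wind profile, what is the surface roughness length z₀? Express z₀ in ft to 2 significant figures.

z₀ ≈ 0.10 ft

Log law: V(z) ∝ ln(z/z₀). With r = V₁/V₂ = 13.6/21.57 = 0.63051,
r · ln(z₂/z₀) = ln(z₁/z₀) ⇒ ln z₀ = (ln z₁ − r·ln z₂)/(1 − r)
ln z₀ = (1.88099 − 0.63051×4.30542) / 0.36949 = -2.2560
z₀ = exp(-2.2560) = 0.1048 ft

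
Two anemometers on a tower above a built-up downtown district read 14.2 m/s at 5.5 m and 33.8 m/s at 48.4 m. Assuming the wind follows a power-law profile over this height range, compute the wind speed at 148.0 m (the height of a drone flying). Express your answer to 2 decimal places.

52.78 m/s

First find α: α = ln(V₂/V₁)/ln(z₂/z₁) = ln(33.8/14.2)/ln(48.4/5.5) = 0.86722/2.17475 = 0.3988
Extrapolate from 48.4 m to 148.0 m: V₃ = 33.8 × (148.0/48.4)^0.3988 = 33.8 × 1.5616 = 52.7819 m/s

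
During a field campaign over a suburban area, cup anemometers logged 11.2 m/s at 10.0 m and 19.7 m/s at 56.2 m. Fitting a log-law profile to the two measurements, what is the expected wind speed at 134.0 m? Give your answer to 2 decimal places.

Log law: V ∝ ln(z/z₀). From the pair, with r = V₁/V₂ = 0.56853,
ln z₀ = (ln z₁ − r·ln z₂)/(1 − r) = (2.3026 − 0.56853×4.0289)/0.43147 = 0.0279 → z₀ = 1.028 m
V₃ = V₁ · ln(z₃/z₀)/ln(z₁/z₀) = 11.2 × 4.8700/2.2747 = 23.9783 m/s

23.98 m/s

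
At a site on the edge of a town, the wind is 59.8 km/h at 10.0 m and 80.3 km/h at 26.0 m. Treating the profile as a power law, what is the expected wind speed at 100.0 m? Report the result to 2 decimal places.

First find α: α = ln(V₂/V₁)/ln(z₂/z₁) = ln(80.3/59.8)/ln(26.0/10.0) = 0.29476/0.95551 = 0.3085
Extrapolate from 26.0 m to 100.0 m: V₃ = 80.3 × (100.0/26.0)^0.3085 = 80.3 × 1.5152 = 121.6716 km/h

121.67 km/h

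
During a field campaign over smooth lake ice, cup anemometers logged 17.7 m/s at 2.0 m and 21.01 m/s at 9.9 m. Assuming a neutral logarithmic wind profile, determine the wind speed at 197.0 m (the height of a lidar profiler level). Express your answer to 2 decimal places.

Log law: V ∝ ln(z/z₀). From the pair, with r = V₁/V₂ = 0.84246,
ln z₀ = (ln z₁ − r·ln z₂)/(1 − r) = (0.6931 − 0.84246×2.2925)/0.15754 = -7.8595 → z₀ = 0.0003861 m
V₃ = V₁ · ln(z₃/z₀)/ln(z₁/z₀) = 17.7 × 13.1427/8.5526 = 27.1993 m/s

27.20 m/s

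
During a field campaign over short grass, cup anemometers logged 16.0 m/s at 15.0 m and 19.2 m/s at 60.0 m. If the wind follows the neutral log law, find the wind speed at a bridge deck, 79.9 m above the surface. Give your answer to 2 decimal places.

19.86 m/s

Log law: V ∝ ln(z/z₀). From the pair, with r = V₁/V₂ = 0.83333,
ln z₀ = (ln z₁ − r·ln z₂)/(1 − r) = (2.7081 − 0.83333×4.0943)/0.16667 = -4.2234 → z₀ = 0.01465 m
V₃ = V₁ · ln(z₃/z₀)/ln(z₁/z₀) = 16.0 × 8.6042/6.9315 = 19.8612 m/s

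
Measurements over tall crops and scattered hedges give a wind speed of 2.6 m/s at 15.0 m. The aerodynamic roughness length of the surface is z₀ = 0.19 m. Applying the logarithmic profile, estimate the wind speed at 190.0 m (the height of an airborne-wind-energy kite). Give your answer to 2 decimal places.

Log law: V(z) ∝ ln(z/z₀), so V₂/V₁ = ln(z₂/z₀) / ln(z₁/z₀).
ln(190.0/0.19) = 6.9078, ln(15.0/0.19) = 4.3688
V₂ = 2.6 × 6.9078/4.3688 = 2.6 × 1.5812 = 4.1110 m/s

4.11 m/s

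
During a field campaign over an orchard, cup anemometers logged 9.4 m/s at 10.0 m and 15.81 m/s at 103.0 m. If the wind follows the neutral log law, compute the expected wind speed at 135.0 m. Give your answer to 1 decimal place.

16.6 m/s

Log law: V ∝ ln(z/z₀). From the pair, with r = V₁/V₂ = 0.59456,
ln z₀ = (ln z₁ − r·ln z₂)/(1 − r) = (2.3026 − 0.59456×4.6347)/0.40544 = -1.1174 → z₀ = 0.3271 m
V₃ = V₁ · ln(z₃/z₀)/ln(z₁/z₀) = 9.4 × 6.0227/3.4200 = 16.5536 m/s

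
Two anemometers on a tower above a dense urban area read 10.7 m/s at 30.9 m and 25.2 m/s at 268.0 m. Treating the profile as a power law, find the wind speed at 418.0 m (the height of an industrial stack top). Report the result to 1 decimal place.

30.1 m/s

First find α: α = ln(V₂/V₁)/ln(z₂/z₁) = ln(25.2/10.7)/ln(268.0/30.9) = 0.85660/2.16023 = 0.3965
Extrapolate from 268.0 m to 418.0 m: V₃ = 25.2 × (418.0/268.0)^0.3965 = 25.2 × 1.1927 = 30.0571 m/s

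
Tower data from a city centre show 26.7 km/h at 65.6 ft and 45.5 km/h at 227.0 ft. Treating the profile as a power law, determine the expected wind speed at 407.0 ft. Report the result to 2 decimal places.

First find α: α = ln(V₂/V₁)/ln(z₂/z₁) = ln(45.5/26.7)/ln(227.0/65.6) = 0.53305/1.24137 = 0.4294
Extrapolate from 227.0 ft to 407.0 ft: V₃ = 45.5 × (407.0/227.0)^0.4294 = 45.5 × 1.2849 = 58.4648 km/h

58.46 km/h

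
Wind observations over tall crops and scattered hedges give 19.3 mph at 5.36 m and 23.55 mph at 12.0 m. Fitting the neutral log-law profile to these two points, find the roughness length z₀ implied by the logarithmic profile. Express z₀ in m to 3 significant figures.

z₀ ≈ 0.138 m

Log law: V(z) ∝ ln(z/z₀). With r = V₁/V₂ = 19.3/23.55 = 0.81953,
r · ln(z₂/z₀) = ln(z₁/z₀) ⇒ ln z₀ = (ln z₁ − r·ln z₂)/(1 − r)
ln z₀ = (1.67896 − 0.81953×2.48491) / 0.18047 = -1.9810
z₀ = exp(-1.9810) = 0.1379 m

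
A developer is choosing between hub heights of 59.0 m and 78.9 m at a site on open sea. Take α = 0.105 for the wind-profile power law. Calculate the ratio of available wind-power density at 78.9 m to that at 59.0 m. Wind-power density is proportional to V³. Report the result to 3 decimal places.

Speed ratio: V_B/V_A = (z_B/z_A)^α = (78.9/59.0)^0.105 = (1.3373)^0.105 = 1.03099
Power-density ratio: P_B/P_A = (V_B/V_A)³ = (1.03099)³ = 1.09587

1.096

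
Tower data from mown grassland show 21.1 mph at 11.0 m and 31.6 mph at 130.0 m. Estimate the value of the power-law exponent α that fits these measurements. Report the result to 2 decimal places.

Power law: V₂/V₁ = (z₂/z₁)^α ⇒ α = ln(V₂/V₁) / ln(z₂/z₁)
α = ln(31.6/21.1) / ln(130.0/11.0) = ln(1.4976) / ln(11.8182)
  = 0.40388 / 2.46964 = 0.16354

α ≈ 0.16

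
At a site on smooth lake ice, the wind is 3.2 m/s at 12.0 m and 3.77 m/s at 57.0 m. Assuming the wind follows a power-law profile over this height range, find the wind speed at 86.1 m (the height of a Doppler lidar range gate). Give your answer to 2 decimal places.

First find α: α = ln(V₂/V₁)/ln(z₂/z₁) = ln(3.77/3.2)/ln(57.0/12.0) = 0.16392/1.55814 = 0.1052
Extrapolate from 57.0 m to 86.1 m: V₃ = 3.77 × (86.1/57.0)^0.1052 = 3.77 × 1.0443 = 3.9372 m/s

3.94 m/s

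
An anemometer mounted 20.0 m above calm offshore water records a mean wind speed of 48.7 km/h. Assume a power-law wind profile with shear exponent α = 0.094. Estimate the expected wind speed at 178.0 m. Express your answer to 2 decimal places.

59.81 km/h

Power-law profile: V₂ = V₁ · (z₂/z₁)^α
V₂ = 48.7 × (178.0/20.0)^0.094 = 48.7 × (8.9000)^0.094
    = 48.7 × 1.2281 = 59.8097 km/h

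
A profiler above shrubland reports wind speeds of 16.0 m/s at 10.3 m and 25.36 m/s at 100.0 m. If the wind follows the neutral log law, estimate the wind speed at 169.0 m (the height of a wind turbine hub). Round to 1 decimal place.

27.5 m/s

Log law: V ∝ ln(z/z₀). From the pair, with r = V₁/V₂ = 0.63091,
ln z₀ = (ln z₁ − r·ln z₂)/(1 − r) = (2.3321 − 0.63091×4.6052)/0.36909 = -1.5534 → z₀ = 0.2115 m
V₃ = V₁ · ln(z₃/z₀)/ln(z₁/z₀) = 16.0 × 6.6833/3.8855 = 27.5208 m/s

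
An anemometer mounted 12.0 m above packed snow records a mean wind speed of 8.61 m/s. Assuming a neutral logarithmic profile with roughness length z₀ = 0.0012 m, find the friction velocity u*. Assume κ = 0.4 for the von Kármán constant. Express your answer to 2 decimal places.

u* ≈ 0.37 m/s

Log law: V(z) = (u*/κ) · ln(z/z₀) ⇒ u* = κ · V / ln(z/z₀)
u* = 0.4 × 8.61 / ln(12.0/0.0012) = 0.4 × 8.61 / 9.2103
   = 3.4440 / 9.2103 = 0.3739 m/s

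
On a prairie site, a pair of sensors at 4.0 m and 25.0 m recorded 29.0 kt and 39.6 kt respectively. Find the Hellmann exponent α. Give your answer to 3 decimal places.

Power law: V₂/V₁ = (z₂/z₁)^α ⇒ α = ln(V₂/V₁) / ln(z₂/z₁)
α = ln(39.6/29.0) / ln(25.0/4.0) = ln(1.3655) / ln(6.2500)
  = 0.31153 / 1.83258 = 0.17000

α ≈ 0.170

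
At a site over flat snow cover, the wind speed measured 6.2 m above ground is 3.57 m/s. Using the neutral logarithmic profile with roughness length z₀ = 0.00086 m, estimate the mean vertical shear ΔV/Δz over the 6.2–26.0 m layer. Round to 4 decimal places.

0.0291 m/s/m

Log law: V₂ = V₁ · ln(z₂/z₀)/ln(z₁/z₀) = 3.57 × 10.3167/8.8831 = 4.1461 m/s
ΔV/Δz = (4.1461 − 3.57)/(26.0 − 6.2) = 0.5761/19.8000 = 0.02910 m/s/m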